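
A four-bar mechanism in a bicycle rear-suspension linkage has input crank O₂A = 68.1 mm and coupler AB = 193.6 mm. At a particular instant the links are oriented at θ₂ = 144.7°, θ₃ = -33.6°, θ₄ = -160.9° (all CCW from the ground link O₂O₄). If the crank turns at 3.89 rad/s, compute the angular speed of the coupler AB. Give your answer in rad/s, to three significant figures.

1.40

ω₂ = 3.89 rad/s
Differentiating the loop-closure r₂e^{iθ₂}+r₃e^{iθ₃}=r₁+r₄e^{iθ₄} gives r₂ω₂e^{iθ₂}+r₃ω₃e^{iθ₃}=r₄ω₄e^{iθ₄}.
Eliminating the other unknown: ω₃ = r₂ω₂ sin(θ₄−θ₂) / [r₃ sin(θ₃−θ₄)].
Numerator sine = +0.81310; denominator sine = +0.79547.
Result = 0.0681·3.89·(+0.81310) / (0.1936·(+0.79547)) = +1.3987 rad/s; magnitude 1.3987 rad/s.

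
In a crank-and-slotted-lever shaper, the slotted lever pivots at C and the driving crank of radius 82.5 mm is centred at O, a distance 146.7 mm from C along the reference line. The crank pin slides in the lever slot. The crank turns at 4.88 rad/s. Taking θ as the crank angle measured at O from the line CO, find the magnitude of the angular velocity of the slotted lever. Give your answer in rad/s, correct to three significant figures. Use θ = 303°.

ω = 4.88 rad/s
Crank pin A relative to C: A = (d + r cosθ, r sinθ); lever angle φ = atan2(r sinθ, d + r cosθ).
Differentiating tanφ: φ̇ = rω(d cosθ + r)/(d² + r² + 2dr cosθ).
d² + r² + 2dr cosθ = |CA|² = 0.0415104 m²;  d cosθ + r = +0.1624 m.
|ω_lever| = |0.0825·4.88·+0.1624| / 0.0415104 = 1.5751 rad/s.

1.58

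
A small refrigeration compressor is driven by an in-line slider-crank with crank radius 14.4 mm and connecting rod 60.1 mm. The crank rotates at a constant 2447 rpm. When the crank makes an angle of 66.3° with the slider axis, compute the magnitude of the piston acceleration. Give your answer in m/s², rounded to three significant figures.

225

ω = 2π·2447/60 = 256.2 rad/s
x(θ) = r cosθ + √(L² − r² sin²θ); with ω constant, a = ω²·d²x/dθ².
d²x/dθ² = −r cosθ − r²(cos2θ)/√u − r⁴ sin²2θ/(4u^{3/2}),  u = L² − r² sin²θ = 0.00343815 m².
Substituting r = 0.0144 m, L = 0.0601 m, θ = 66.3°: d²x/dθ² = -0.0034232 m.
a = ω²·d²x/dθ² = (256.2)²·(-0.0034232) = -224.78 m/s²;  |a| = 224.78 m/s².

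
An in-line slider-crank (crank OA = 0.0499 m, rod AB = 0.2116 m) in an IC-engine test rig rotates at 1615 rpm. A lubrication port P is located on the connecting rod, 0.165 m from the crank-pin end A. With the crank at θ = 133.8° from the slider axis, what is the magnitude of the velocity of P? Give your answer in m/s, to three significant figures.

ω = 169.1 rad/s.  Crank-pin speed |V_A| = rω = 8.4392 m/s, perpendicular to OA.
Rod angle: sinφ = −(r/L) sinθ ⇒ φ = -9.800°; ω_rod = −rω cosθ/√(L²−r²sin²θ) = +28.013 rad/s.
V_P = V_A + ω_rod × AP, with AP = 0.165 m along the rod.
Components: V_Px = −rω sinθ − a·ω_rod·sinφ = -5.3044 m/s;  V_Py = rω cosθ + a·ω_rod·cosφ = -1.2864 m/s.
|V_P| = √(V_Px² + V_Py²) = 5.4581 m/s.

5.46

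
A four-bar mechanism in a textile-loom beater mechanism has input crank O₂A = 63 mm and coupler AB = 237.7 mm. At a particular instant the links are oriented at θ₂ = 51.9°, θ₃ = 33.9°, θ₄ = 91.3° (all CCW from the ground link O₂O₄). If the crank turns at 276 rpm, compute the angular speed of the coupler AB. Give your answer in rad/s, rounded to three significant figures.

5.77

ω₂ = 28.9 rad/s (from 276 rpm).
Differentiating the loop-closure r₂e^{iθ₂}+r₃e^{iθ₃}=r₁+r₄e^{iθ₄} gives r₂ω₂e^{iθ₂}+r₃ω₃e^{iθ₃}=r₄ω₄e^{iθ₄}.
Eliminating the other unknown: ω₃ = r₂ω₂ sin(θ₄−θ₂) / [r₃ sin(θ₃−θ₄)].
Numerator sine = +0.63473; denominator sine = -0.84245.
Result = 0.063·28.9·(+0.63473) / (0.2377·(-0.84245)) = -5.7716 rad/s; magnitude 5.7716 rad/s.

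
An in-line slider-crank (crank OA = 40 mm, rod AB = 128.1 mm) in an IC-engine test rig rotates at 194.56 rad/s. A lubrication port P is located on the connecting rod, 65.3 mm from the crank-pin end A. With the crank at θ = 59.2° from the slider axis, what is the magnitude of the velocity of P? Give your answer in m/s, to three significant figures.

7.51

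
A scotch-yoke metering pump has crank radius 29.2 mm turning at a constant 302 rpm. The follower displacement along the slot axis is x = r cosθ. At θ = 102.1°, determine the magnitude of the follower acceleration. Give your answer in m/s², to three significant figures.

6.12

ω = 31.63 rad/s (from 302 rpm).
x = r cosθ ⇒ ẍ = −rω² cosθ (ω constant).
|a| = rω²|cosθ| = 0.0292·(31.63)²·|cos 102.1°| = 6.1219 m/s².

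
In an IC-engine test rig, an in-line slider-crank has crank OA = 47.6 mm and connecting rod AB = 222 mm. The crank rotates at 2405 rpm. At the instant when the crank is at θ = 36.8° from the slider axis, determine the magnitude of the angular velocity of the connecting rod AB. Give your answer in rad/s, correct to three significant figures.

ω = 251.9 rad/s (converted from 2405 rpm).
The rod makes angle φ with the slider axis where L sinφ = r sinθ; differentiating, L cosφ·φ̇ = r ω cosθ.
L cosφ = √(L² − r² sin²θ) = 0.22016 m.
|ω_rod| = r ω |cosθ| / √(L² − r² sin²θ) = 0.0476·251.9·0.80073/0.22016 = 43.601 rad/s.

43.6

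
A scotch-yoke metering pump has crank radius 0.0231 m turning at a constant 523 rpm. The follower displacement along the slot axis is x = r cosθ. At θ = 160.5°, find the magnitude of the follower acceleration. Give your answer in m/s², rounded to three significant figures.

65.3

ω = 54.77 rad/s (from 523 rpm).
x = r cosθ ⇒ ẍ = −rω² cosθ (ω constant).
|a| = rω²|cosθ| = 0.0231·(54.77)²·|cos 160.5°| = 65.316 m/s².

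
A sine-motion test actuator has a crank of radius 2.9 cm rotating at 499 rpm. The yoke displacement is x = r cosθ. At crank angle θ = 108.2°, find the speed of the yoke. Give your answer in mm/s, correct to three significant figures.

1440

ω = 52.26 rad/s (from 499 rpm).
x = r cosθ ⇒ ẋ = −rω sinθ.
|v| = rω|sinθ| = 0.029·52.26·|sin 108.2°| = 1.4396 m/s = 1439.6 mm/s.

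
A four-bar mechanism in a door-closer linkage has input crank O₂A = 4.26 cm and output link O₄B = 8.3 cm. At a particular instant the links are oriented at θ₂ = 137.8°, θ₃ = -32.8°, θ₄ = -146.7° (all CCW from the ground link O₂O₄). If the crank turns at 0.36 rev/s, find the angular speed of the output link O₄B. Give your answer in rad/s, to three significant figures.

0.207

ω₂ = 2.262 rad/s (from 0.36 rev/s).
Differentiating the loop-closure r₂e^{iθ₂}+r₃e^{iθ₃}=r₁+r₄e^{iθ₄} gives r₂ω₂e^{iθ₂}+r₃ω₃e^{iθ₃}=r₄ω₄e^{iθ₄}.
Eliminating the other unknown: ω₄ = r₂ω₂ sin(θ₂−θ₃) / [r₄ sin(θ₄−θ₃)].
Numerator sine = +0.16333; denominator sine = -0.91425.
Result = 0.0426·2.262·(+0.16333) / (0.083·(-0.91425)) = -0.2074 rad/s; magnitude 0.2074 rad/s.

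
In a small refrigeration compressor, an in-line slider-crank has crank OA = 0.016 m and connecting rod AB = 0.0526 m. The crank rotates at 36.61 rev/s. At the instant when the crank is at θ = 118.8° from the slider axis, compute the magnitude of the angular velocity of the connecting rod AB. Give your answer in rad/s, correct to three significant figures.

35.0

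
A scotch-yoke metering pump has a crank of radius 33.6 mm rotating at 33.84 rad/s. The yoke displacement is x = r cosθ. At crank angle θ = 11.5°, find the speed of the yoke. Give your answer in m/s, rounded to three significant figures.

ω = 33.84 rad/s
x = r cosθ ⇒ ẋ = −rω sinθ.
|v| = rω|sinθ| = 0.0336·33.84·|sin 11.5°| = 0.22669 m/s.

0.227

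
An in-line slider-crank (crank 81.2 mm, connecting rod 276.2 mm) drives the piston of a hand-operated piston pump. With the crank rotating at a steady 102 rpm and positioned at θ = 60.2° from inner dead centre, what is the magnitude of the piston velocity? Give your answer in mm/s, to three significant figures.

ω = 2π·102/60 = 10.68 rad/s
For an in-line slider-crank, x = r cosθ + √(L² − r² sin²θ), so v = −rω sinθ·[1 + r cosθ/√(L² − r² sin²θ)].
With r = 0.0812 m, L = 0.2762 m, θ = 60.2°: √(L² − r² sin²θ) = 0.26706 m.
v = −0.0812·10.68·0.86777·[1 + 0.0812·0.49697/0.26706] = -0.86637 m/s.
|v| = 0.86637 m/s = 866.37 mm/s.

866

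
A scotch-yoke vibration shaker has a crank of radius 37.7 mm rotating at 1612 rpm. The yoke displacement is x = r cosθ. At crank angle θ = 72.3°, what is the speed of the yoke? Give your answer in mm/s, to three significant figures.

ω = 168.8 rad/s (from 1612 rpm).
x = r cosθ ⇒ ẋ = −rω sinθ.
|v| = rω|sinθ| = 0.0377·168.8·|sin 72.3°| = 6.0628 m/s = 6062.8 mm/s.

6060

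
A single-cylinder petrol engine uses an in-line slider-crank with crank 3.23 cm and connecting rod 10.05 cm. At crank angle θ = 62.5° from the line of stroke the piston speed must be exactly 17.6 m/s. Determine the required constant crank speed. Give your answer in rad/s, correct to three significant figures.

For an in-line slider-crank, |v_piston| = rω|sinθ|·[1 + r cosθ/√(L² − r² sin²θ)].
With r = 0.0323 m, L = 0.1005 m, θ = 62.5°: the bracketed kinematic factor |dx/dθ| = 0.033086 m.
ω = v/|dx/dθ| = 17.6/0.033086 = 531.94 rad/s.

532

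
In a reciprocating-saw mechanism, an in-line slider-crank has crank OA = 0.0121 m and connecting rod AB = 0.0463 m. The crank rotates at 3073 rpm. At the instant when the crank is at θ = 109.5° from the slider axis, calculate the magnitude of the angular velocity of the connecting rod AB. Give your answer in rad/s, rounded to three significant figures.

29.0

ω = 321.8 rad/s (converted from 3073 rpm).
The rod makes angle φ with the slider axis where L sinφ = r sinθ; differentiating, L cosφ·φ̇ = r ω cosθ.
L cosφ = √(L² − r² sin²θ) = 0.044873 m.
|ω_rod| = r ω |cosθ| / √(L² − r² sin²θ) = 0.0121·321.8·0.33381/0.044873 = 28.966 rad/s.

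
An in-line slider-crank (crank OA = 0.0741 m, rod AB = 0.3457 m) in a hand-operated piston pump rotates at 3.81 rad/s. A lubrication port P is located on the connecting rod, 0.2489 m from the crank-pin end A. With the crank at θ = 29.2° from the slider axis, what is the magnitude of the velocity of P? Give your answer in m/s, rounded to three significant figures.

0.171

ω = 3.81 rad/s.  Crank-pin speed |V_A| = rω = 0.28232 m/s, perpendicular to OA.
Rod angle: sinφ = −(r/L) sinθ ⇒ φ = -6.002°; ω_rod = −rω cosθ/√(L²−r²sin²θ) = -0.71681 rad/s.
V_P = V_A + ω_rod × AP, with AP = 0.2489 m along the rod.
Components: V_Px = −rω sinθ − a·ω_rod·sinφ = -0.15639 m/s;  V_Py = rω cosθ + a·ω_rod·cosφ = +0.069007 m/s.
|V_P| = √(V_Px² + V_Py²) = 0.17094 m/s.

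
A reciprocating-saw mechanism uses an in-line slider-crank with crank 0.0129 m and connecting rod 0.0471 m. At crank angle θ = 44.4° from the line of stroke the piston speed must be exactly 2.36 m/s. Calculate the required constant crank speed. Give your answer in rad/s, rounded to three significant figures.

For an in-line slider-crank, |v_piston| = rω|sinθ|·[1 + r cosθ/√(L² − r² sin²θ)].
With r = 0.0129 m, L = 0.0471 m, θ = 44.4°: the bracketed kinematic factor |dx/dθ| = 0.010825 m.
ω = v/|dx/dθ| = 2.36/0.010825 = 218.01 rad/s.

218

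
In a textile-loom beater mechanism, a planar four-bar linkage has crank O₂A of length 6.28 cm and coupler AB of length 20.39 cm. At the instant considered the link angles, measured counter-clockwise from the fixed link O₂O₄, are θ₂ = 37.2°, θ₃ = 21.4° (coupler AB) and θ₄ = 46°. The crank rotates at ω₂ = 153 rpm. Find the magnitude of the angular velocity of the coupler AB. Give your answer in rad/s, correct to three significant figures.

1.81

ω₂ = 16.02 rad/s (from 153 rpm).
Differentiating the loop-closure r₂e^{iθ₂}+r₃e^{iθ₃}=r₁+r₄e^{iθ₄} gives r₂ω₂e^{iθ₂}+r₃ω₃e^{iθ₃}=r₄ω₄e^{iθ₄}.
Eliminating the other unknown: ω₃ = r₂ω₂ sin(θ₄−θ₂) / [r₃ sin(θ₃−θ₄)].
Numerator sine = +0.15299; denominator sine = -0.41628.
Result = 0.0628·16.02·(+0.15299) / (0.2039·(-0.41628)) = -1.8135 rad/s; magnitude 1.8135 rad/s.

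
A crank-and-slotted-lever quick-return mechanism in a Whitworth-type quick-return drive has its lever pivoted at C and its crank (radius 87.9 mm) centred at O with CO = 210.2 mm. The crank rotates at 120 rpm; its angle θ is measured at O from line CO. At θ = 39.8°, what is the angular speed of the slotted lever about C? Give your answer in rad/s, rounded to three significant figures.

ω = 12.57 rad/s (from 120 rpm).
Crank pin A relative to C: A = (d + r cosθ, r sinθ); lever angle φ = atan2(r sinθ, d + r cosθ).
Differentiating tanφ: φ̇ = rω(d cosθ + r)/(d² + r² + 2dr cosθ).
d² + r² + 2dr cosθ = |CA|² = 0.080301 m²;  d cosθ + r = +0.24939 m.
|ω_lever| = |0.0879·12.57·+0.24939| / 0.080301 = 3.4305 rad/s.

3.43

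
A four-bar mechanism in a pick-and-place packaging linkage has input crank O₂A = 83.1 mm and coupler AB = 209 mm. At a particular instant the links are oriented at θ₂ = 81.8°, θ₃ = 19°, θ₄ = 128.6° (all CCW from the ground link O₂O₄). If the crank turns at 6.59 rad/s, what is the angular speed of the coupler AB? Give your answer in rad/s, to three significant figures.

2.03

ω₂ = 6.59 rad/s
Differentiating the loop-closure r₂e^{iθ₂}+r₃e^{iθ₃}=r₁+r₄e^{iθ₄} gives r₂ω₂e^{iθ₂}+r₃ω₃e^{iθ₃}=r₄ω₄e^{iθ₄}.
Eliminating the other unknown: ω₃ = r₂ω₂ sin(θ₄−θ₂) / [r₃ sin(θ₃−θ₄)].
Numerator sine = +0.72897; denominator sine = -0.94206.
Result = 0.0831·6.59·(+0.72897) / (0.209·(-0.94206)) = -2.0276 rad/s; magnitude 2.0276 rad/s.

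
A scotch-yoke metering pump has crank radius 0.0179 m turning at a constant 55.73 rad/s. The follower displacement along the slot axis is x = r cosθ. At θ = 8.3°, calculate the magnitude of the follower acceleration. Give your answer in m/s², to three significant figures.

55.0

ω = 55.73 rad/s
x = r cosθ ⇒ ẍ = −rω² cosθ (ω constant).
|a| = rω²|cosθ| = 0.0179·(55.73)²·|cos 8.3°| = 55.012 m/s².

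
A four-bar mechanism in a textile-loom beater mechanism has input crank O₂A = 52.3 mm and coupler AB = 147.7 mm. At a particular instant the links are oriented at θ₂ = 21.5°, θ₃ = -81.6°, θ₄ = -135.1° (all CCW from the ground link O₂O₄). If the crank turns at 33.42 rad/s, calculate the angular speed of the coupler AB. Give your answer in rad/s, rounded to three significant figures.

5.85

ω₂ = 33.42 rad/s
Differentiating the loop-closure r₂e^{iθ₂}+r₃e^{iθ₃}=r₁+r₄e^{iθ₄} gives r₂ω₂e^{iθ₂}+r₃ω₃e^{iθ₃}=r₄ω₄e^{iθ₄}.
Eliminating the other unknown: ω₃ = r₂ω₂ sin(θ₄−θ₂) / [r₃ sin(θ₃−θ₄)].
Numerator sine = -0.39715; denominator sine = +0.80386.
Result = 0.0523·33.42·(-0.39715) / (0.1477·(+0.80386)) = -5.8466 rad/s; magnitude 5.8466 rad/s.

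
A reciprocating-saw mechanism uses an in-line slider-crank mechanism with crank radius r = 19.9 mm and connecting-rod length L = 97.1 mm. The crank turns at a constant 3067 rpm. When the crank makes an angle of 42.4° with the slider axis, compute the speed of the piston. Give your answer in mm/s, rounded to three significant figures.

ω = 2π·3067/60 = 321.2 rad/s
For an in-line slider-crank, x = r cosθ + √(L² − r² sin²θ), so v = −rω sinθ·[1 + r cosθ/√(L² − r² sin²θ)].
With r = 0.0199 m, L = 0.0971 m, θ = 42.4°: √(L² − r² sin²θ) = 0.096168 m.
v = −0.0199·321.2·0.67430·[1 + 0.0199·0.73846/0.096168] = -4.9683 m/s.
|v| = 4.9683 m/s = 4968.3 mm/s.

4970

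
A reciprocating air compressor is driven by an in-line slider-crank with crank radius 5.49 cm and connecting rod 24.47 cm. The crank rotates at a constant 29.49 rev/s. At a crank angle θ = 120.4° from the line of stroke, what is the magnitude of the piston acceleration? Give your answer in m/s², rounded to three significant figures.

1160

ω = 2π·29.5 = 185.3 rad/s
x(θ) = r cosθ + √(L² − r² sin²θ); with ω constant, a = ω²·d²x/dθ².
d²x/dθ² = −r cosθ − r²(cos2θ)/√u − r⁴ sin²2θ/(4u^{3/2}),  u = L² − r² sin²θ = 0.0576359 m².
Substituting r = 0.0549 m, L = 0.2447 m, θ = 120.4°: d²x/dθ² = +0.033781 m.
a = ω²·d²x/dθ² = (185.3)²·(+0.033781) = +1159.8 m/s²;  |a| = 1159.8 m/s².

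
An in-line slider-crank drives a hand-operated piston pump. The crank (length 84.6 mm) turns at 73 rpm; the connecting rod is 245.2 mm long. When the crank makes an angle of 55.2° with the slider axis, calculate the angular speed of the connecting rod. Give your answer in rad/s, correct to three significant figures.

1.57

ω = 7.645 rad/s (converted from 73 rpm).
The rod makes angle φ with the slider axis where L sinφ = r sinθ; differentiating, L cosφ·φ̇ = r ω cosθ.
L cosφ = √(L² − r² sin²θ) = 0.23515 m.
|ω_rod| = r ω |cosθ| / √(L² − r² sin²θ) = 0.0846·7.645·0.57071/0.23515 = 1.5696 rad/s.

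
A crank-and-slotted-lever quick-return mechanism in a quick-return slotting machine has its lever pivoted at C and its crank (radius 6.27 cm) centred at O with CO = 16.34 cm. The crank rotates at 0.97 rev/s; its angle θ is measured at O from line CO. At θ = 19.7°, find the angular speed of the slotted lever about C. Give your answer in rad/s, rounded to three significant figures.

1.66

ω = 6.095 rad/s (from 0.97 rev/s).
Crank pin A relative to C: A = (d + r cosθ, r sinθ); lever angle φ = atan2(r sinθ, d + r cosθ).
Differentiating tanφ: φ̇ = rω(d cosθ + r)/(d² + r² + 2dr cosθ).
d² + r² + 2dr cosθ = |CA|² = 0.0499219 m²;  d cosθ + r = +0.21654 m.
|ω_lever| = |0.0627·6.095·+0.21654| / 0.0499219 = 1.6575 rad/s.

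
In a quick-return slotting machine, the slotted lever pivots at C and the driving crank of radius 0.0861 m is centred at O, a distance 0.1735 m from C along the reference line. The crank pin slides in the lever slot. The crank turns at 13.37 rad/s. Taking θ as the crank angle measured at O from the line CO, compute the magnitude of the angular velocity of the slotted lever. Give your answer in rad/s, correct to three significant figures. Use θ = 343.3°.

ω = 13.37 rad/s
Crank pin A relative to C: A = (d + r cosθ, r sinθ); lever angle φ = atan2(r sinθ, d + r cosθ).
Differentiating tanφ: φ̇ = rω(d cosθ + r)/(d² + r² + 2dr cosθ).
d² + r² + 2dr cosθ = |CA|² = 0.066132 m²;  d cosθ + r = +0.25228 m.
|ω_lever| = |0.0861·13.37·+0.25228| / 0.066132 = 4.3915 rad/s.

4.39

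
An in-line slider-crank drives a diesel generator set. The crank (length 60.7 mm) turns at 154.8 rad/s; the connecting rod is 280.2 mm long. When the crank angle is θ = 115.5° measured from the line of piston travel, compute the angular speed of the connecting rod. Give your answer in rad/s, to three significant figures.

14.7

ω = 154.8 rad/s
The rod makes angle φ with the slider axis where L sinφ = r sinθ; differentiating, L cosφ·φ̇ = r ω cosθ.
L cosφ = √(L² − r² sin²θ) = 0.27479 m.
|ω_rod| = r ω |cosθ| / √(L² − r² sin²θ) = 0.0607·154.8·0.43051/0.27479 = 14.721 rad/s.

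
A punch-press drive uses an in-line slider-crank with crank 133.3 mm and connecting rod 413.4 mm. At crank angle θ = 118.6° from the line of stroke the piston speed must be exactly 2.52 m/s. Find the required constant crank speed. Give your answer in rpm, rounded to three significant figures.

245

For an in-line slider-crank, |v_piston| = rω|sinθ|·[1 + r cosθ/√(L² − r² sin²θ)].
With r = 0.1333 m, L = 0.4134 m, θ = 118.6°: the bracketed kinematic factor |dx/dθ| = 0.0982 m.
ω = v/|dx/dθ| = 2.52/0.0982 = 25.662 rad/s.
N = 60ω/(2π) = 245.05 rpm.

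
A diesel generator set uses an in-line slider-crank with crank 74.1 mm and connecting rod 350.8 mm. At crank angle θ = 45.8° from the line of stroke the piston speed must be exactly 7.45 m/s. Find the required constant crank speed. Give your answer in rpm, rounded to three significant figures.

For an in-line slider-crank, |v_piston| = rω|sinθ|·[1 + r cosθ/√(L² − r² sin²θ)].
With r = 0.0741 m, L = 0.3508 m, θ = 45.8°: the bracketed kinematic factor |dx/dθ| = 0.061037 m.
ω = v/|dx/dθ| = 7.45/0.061037 = 122.06 rad/s.
N = 60ω/(2π) = 1165.6 rpm.

1170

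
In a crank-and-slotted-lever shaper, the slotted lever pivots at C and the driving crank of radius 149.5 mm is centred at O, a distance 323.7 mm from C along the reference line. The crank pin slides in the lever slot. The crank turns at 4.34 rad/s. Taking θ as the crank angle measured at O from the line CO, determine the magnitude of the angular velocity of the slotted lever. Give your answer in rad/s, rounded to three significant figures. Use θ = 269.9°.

0.761

ω = 4.34 rad/s
Crank pin A relative to C: A = (d + r cosθ, r sinθ); lever angle φ = atan2(r sinθ, d + r cosθ).
Differentiating tanφ: φ̇ = rω(d cosθ + r)/(d² + r² + 2dr cosθ).
d² + r² + 2dr cosθ = |CA|² = 0.126963 m²;  d cosθ + r = +0.14894 m.
|ω_lever| = |0.1495·4.34·+0.14894| / 0.126963 = 0.76112 rad/s.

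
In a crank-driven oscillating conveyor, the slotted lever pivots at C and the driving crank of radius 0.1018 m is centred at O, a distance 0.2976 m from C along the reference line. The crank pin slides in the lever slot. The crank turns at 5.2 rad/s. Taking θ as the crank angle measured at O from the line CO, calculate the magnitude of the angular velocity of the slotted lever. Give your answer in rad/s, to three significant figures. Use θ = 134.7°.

ω = 5.2 rad/s
Crank pin A relative to C: A = (d + r cosθ, r sinθ); lever angle φ = atan2(r sinθ, d + r cosθ).
Differentiating tanφ: φ̇ = rω(d cosθ + r)/(d² + r² + 2dr cosθ).
d² + r² + 2dr cosθ = |CA|² = 0.0563094 m²;  d cosθ + r = -0.10753 m.
|ω_lever| = |0.1018·5.2·-0.10753| / 0.0563094 = 1.0109 rad/s.

1.01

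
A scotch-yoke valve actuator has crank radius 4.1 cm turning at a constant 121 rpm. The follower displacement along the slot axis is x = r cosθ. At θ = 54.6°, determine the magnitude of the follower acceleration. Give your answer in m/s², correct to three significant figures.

ω = 12.67 rad/s (from 121 rpm).
x = r cosθ ⇒ ẍ = −rω² cosθ (ω constant).
|a| = rω²|cosθ| = 0.041·(12.67)²·|cos 54.6°| = 3.8133 m/s².

3.81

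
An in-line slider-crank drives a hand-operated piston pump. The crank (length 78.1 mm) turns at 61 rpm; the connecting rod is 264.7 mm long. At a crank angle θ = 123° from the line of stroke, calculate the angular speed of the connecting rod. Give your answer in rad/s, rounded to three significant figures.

ω = 6.388 rad/s (converted from 61 rpm).
The rod makes angle φ with the slider axis where L sinφ = r sinθ; differentiating, L cosφ·φ̇ = r ω cosθ.
L cosφ = √(L² − r² sin²θ) = 0.25647 m.
|ω_rod| = r ω |cosθ| / √(L² − r² sin²θ) = 0.0781·6.388·0.54464/0.25647 = 1.0595 rad/s.

1.06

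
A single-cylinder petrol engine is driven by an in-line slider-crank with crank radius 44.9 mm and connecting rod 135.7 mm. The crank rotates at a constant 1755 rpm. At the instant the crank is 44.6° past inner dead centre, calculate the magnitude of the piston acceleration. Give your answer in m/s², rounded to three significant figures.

1100

ω = 2π·1755/60 = 183.8 rad/s
x(θ) = r cosθ + √(L² − r² sin²θ); with ω constant, a = ω²·d²x/dθ².
d²x/dθ² = −r cosθ − r²(cos2θ)/√u − r⁴ sin²2θ/(4u^{3/2}),  u = L² − r² sin²θ = 0.0174206 m².
Substituting r = 0.0449 m, L = 0.1357 m, θ = 44.6°: d²x/dθ² = -0.032625 m.
a = ω²·d²x/dθ² = (183.8)²·(-0.032625) = -1102 m/s²;  |a| = 1102 m/s².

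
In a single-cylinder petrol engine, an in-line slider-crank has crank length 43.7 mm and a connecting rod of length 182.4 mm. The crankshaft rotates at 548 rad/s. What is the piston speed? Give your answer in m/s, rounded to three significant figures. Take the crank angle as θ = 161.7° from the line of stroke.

ω = 548 rad/s
For an in-line slider-crank, x = r cosθ + √(L² − r² sin²θ), so v = −rω sinθ·[1 + r cosθ/√(L² − r² sin²θ)].
With r = 0.0437 m, L = 0.1824 m, θ = 161.7°: √(L² − r² sin²θ) = 0.18188 m.
v = −0.0437·548·0.31399·[1 + 0.0437·-0.94943/0.18188] = -5.8041 m/s.
|v| = 5.8041 m/s.

5.80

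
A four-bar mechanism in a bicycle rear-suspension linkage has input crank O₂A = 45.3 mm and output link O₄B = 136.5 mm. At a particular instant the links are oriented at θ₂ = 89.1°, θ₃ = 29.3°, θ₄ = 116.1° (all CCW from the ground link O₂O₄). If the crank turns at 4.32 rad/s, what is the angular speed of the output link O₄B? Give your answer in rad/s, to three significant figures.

1.24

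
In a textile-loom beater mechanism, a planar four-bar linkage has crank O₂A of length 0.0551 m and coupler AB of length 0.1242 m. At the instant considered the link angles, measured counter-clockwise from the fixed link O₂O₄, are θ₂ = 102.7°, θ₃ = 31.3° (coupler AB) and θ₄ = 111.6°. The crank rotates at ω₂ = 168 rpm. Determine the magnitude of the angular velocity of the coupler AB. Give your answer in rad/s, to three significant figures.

ω₂ = 17.59 rad/s (from 168 rpm).
Differentiating the loop-closure r₂e^{iθ₂}+r₃e^{iθ₃}=r₁+r₄e^{iθ₄} gives r₂ω₂e^{iθ₂}+r₃ω₃e^{iθ₃}=r₄ω₄e^{iθ₄}.
Eliminating the other unknown: ω₃ = r₂ω₂ sin(θ₄−θ₂) / [r₃ sin(θ₃−θ₄)].
Numerator sine = +0.15471; denominator sine = -0.98570.
Result = 0.0551·17.59·(+0.15471) / (0.1242·(-0.98570)) = -1.225 rad/s; magnitude 1.225 rad/s.

1.23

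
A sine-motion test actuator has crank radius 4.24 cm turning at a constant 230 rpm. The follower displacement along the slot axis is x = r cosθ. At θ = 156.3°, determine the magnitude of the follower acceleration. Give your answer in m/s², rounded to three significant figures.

22.5

ω = 24.09 rad/s (from 230 rpm).
x = r cosθ ⇒ ẍ = −rω² cosθ (ω constant).
|a| = rω²|cosθ| = 0.0424·(24.09)²·|cos 156.3°| = 22.522 m/s².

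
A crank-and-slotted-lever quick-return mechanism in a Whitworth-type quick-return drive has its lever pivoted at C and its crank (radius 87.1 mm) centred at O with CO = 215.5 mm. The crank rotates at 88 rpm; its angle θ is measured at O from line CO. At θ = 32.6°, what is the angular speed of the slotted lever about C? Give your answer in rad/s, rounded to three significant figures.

2.52

ω = 9.215 rad/s (from 88 rpm).
Crank pin A relative to C: A = (d + r cosθ, r sinθ); lever angle φ = atan2(r sinθ, d + r cosθ).
Differentiating tanφ: φ̇ = rω(d cosθ + r)/(d² + r² + 2dr cosθ).
d² + r² + 2dr cosθ = |CA|² = 0.0856524 m²;  d cosθ + r = +0.26865 m.
|ω_lever| = |0.0871·9.215·+0.26865| / 0.0856524 = 2.5175 rad/s.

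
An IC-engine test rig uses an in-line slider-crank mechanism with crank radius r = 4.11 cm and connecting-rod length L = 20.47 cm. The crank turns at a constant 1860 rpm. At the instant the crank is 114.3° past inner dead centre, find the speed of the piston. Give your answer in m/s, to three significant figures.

ω = 2π·1860/60 = 194.8 rad/s
For an in-line slider-crank, x = r cosθ + √(L² − r² sin²θ), so v = −rω sinθ·[1 + r cosθ/√(L² − r² sin²θ)].
With r = 0.0411 m, L = 0.2047 m, θ = 114.3°: √(L² − r² sin²θ) = 0.20124 m.
v = −0.0411·194.8·0.91140·[1 + 0.0411·-0.41151/0.20124] = -6.683 m/s.
|v| = 6.683 m/s.

6.68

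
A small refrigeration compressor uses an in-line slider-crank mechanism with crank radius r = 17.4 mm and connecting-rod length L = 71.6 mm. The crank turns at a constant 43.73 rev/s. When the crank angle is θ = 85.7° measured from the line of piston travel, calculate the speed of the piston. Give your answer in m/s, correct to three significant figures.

ω = 2π·43.7 = 274.8 rad/s
For an in-line slider-crank, x = r cosθ + √(L² − r² sin²θ), so v = −rω sinθ·[1 + r cosθ/√(L² − r² sin²θ)].
With r = 0.0174 m, L = 0.0716 m, θ = 85.7°: √(L² − r² sin²θ) = 0.069466 m.
v = −0.0174·274.8·0.99719·[1 + 0.0174·0.07498/0.069466] = -4.857 m/s.
|v| = 4.857 m/s.

4.86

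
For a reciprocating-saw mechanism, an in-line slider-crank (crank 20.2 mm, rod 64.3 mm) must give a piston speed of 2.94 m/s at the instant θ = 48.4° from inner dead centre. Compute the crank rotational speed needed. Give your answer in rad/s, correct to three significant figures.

For an in-line slider-crank, |v_piston| = rω|sinθ|·[1 + r cosθ/√(L² − r² sin²θ)].
With r = 0.0202 m, L = 0.0643 m, θ = 48.4°: the bracketed kinematic factor |dx/dθ| = 0.018347 m.
ω = v/|dx/dθ| = 2.94/0.018347 = 160.25 rad/s.

160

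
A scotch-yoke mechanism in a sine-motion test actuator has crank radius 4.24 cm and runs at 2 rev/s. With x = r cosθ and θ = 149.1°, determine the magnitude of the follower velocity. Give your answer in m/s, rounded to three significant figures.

0.274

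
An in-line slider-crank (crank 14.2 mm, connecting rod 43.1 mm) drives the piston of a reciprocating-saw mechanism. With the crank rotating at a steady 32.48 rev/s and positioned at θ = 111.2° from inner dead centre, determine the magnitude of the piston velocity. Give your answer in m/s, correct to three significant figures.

2.36

ω = 2π·32.5 = 204.1 rad/s
For an in-line slider-crank, x = r cosθ + √(L² − r² sin²θ), so v = −rω sinθ·[1 + r cosθ/√(L² − r² sin²θ)].
With r = 0.0142 m, L = 0.0431 m, θ = 111.2°: √(L² − r² sin²θ) = 0.041016 m.
v = −0.0142·204.1·0.93232·[1 + 0.0142·-0.36162/0.041016] = -2.3635 m/s.
|v| = 2.3635 m/s.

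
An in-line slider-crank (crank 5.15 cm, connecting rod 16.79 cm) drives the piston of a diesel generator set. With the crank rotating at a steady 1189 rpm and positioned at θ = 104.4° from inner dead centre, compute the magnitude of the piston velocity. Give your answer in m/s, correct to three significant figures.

5.71

ω = 2π·1189/60 = 124.5 rad/s
For an in-line slider-crank, x = r cosθ + √(L² − r² sin²θ), so v = −rω sinθ·[1 + r cosθ/√(L² − r² sin²θ)].
With r = 0.0515 m, L = 0.1679 m, θ = 104.4°: √(L² − r² sin²θ) = 0.16032 m.
v = −0.0515·124.5·0.96858·[1 + 0.0515·-0.24869/0.16032] = -5.7147 m/s.
|v| = 5.7147 m/s.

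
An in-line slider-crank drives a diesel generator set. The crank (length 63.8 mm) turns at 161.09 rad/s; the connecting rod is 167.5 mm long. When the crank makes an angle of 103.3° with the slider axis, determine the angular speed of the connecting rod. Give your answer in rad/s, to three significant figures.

ω = 161.1 rad/s
The rod makes angle φ with the slider axis where L sinφ = r sinθ; differentiating, L cosφ·φ̇ = r ω cosθ.
L cosφ = √(L² − r² sin²θ) = 0.15557 m.
|ω_rod| = r ω |cosθ| / √(L² − r² sin²θ) = 0.0638·161.1·0.23005/0.15557 = 15.198 rad/s.

15.2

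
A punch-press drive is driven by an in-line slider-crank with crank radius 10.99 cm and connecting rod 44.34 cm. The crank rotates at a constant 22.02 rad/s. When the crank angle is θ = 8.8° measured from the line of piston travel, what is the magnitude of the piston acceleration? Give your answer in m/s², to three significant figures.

65.3

ω = 22.02 rad/s
x(θ) = r cosθ + √(L² − r² sin²θ); with ω constant, a = ω²·d²x/dθ².
d²x/dθ² = −r cosθ − r²(cos2θ)/√u − r⁴ sin²2θ/(4u^{3/2}),  u = L² − r² sin²θ = 0.196321 m².
Substituting r = 0.1099 m, L = 0.4434 m, θ = 8.8°: d²x/dθ² = -0.13463 m.
a = ω²·d²x/dθ² = (22.02)²·(-0.13463) = -65.278 m/s²;  |a| = 65.278 m/s².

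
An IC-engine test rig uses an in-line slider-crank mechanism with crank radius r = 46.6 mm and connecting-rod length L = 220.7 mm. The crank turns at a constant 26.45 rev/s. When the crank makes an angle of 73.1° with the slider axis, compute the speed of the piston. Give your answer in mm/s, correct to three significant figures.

7870

ω = 2π·26.4 = 166.2 rad/s
For an in-line slider-crank, x = r cosθ + √(L² − r² sin²θ), so v = −rω sinθ·[1 + r cosθ/√(L² − r² sin²θ)].
With r = 0.0466 m, L = 0.2207 m, θ = 73.1°: √(L² − r² sin²θ) = 0.21615 m.
v = −0.0466·166.2·0.95681·[1 + 0.0466·0.29070/0.21615] = -7.8744 m/s.
|v| = 7.8744 m/s = 7874.4 mm/s.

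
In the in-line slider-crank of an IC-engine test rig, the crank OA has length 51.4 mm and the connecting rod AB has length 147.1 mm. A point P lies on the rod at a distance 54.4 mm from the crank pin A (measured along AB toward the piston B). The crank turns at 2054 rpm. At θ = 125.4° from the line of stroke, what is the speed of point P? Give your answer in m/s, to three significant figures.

ω = 215.1 rad/s.  Crank-pin speed |V_A| = rω = 11.056 m/s, perpendicular to OA.
Rod angle: sinφ = −(r/L) sinθ ⇒ φ = -16.548°; ω_rod = −rω cosθ/√(L²−r²sin²θ) = +45.419 rad/s.
V_P = V_A + ω_rod × AP, with AP = 0.0544 m along the rod.
Components: V_Px = −rω sinθ − a·ω_rod·sinφ = -8.3082 m/s;  V_Py = rω cosθ + a·ω_rod·cosφ = -4.036 m/s.
|V_P| = √(V_Px² + V_Py²) = 9.2366 m/s.

9.24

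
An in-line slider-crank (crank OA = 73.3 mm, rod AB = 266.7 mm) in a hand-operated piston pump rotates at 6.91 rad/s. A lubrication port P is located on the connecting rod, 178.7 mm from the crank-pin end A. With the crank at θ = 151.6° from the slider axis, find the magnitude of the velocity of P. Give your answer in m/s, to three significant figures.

0.249

ω = 6.91 rad/s.  Crank-pin speed |V_A| = rω = 0.5065 m/s, perpendicular to OA.
Rod angle: sinφ = −(r/L) sinθ ⇒ φ = -7.511°; ω_rod = −rω cosθ/√(L²−r²sin²θ) = +1.685 rad/s.
V_P = V_A + ω_rod × AP, with AP = 0.1787 m along the rod.
Components: V_Px = −rω sinθ − a·ω_rod·sinφ = -0.20154 m/s;  V_Py = rω cosθ + a·ω_rod·cosφ = -0.14701 m/s.
|V_P| = √(V_Px² + V_Py²) = 0.24946 m/s.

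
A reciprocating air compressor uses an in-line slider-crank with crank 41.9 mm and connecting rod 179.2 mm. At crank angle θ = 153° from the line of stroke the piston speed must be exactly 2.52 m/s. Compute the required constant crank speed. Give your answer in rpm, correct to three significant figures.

1600

For an in-line slider-crank, |v_piston| = rω|sinθ|·[1 + r cosθ/√(L² − r² sin²θ)].
With r = 0.0419 m, L = 0.1792 m, θ = 153°: the bracketed kinematic factor |dx/dθ| = 0.015037 m.
ω = v/|dx/dθ| = 2.52/0.015037 = 167.59 rad/s.
N = 60ω/(2π) = 1600.4 rpm.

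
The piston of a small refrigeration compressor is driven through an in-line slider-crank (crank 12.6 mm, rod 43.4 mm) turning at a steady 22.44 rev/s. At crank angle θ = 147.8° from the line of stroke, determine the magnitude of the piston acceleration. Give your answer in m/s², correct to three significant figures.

179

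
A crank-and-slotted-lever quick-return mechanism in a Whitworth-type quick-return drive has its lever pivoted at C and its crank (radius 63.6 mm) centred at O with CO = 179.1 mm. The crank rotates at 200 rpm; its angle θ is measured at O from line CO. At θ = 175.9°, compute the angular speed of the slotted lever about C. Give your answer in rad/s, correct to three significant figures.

11.4

ω = 20.94 rad/s (from 200 rpm).
Crank pin A relative to C: A = (d + r cosθ, r sinθ); lever angle φ = atan2(r sinθ, d + r cosθ).
Differentiating tanφ: φ̇ = rω(d cosθ + r)/(d² + r² + 2dr cosθ).
d² + r² + 2dr cosθ = |CA|² = 0.0133986 m²;  d cosθ + r = -0.11504 m.
|ω_lever| = |0.0636·20.94·-0.11504| / 0.0133986 = 11.437 rad/s.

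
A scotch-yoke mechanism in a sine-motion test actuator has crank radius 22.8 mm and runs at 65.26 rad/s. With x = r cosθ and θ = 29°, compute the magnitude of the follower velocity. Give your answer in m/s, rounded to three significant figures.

0.721

ω = 65.26 rad/s
x = r cosθ ⇒ ẋ = −rω sinθ.
|v| = rω|sinθ| = 0.0228·65.26·|sin 29°| = 0.72136 m/s.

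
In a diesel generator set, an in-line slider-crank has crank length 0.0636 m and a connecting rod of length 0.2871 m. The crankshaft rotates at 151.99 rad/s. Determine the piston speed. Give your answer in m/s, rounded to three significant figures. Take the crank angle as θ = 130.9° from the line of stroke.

ω = 152 rad/s
For an in-line slider-crank, x = r cosθ + √(L² − r² sin²θ), so v = −rω sinθ·[1 + r cosθ/√(L² − r² sin²θ)].
With r = 0.0636 m, L = 0.2871 m, θ = 130.9°: √(L² − r² sin²θ) = 0.28305 m.
v = −0.0636·152·0.75585·[1 + 0.0636·-0.65474/0.28305] = -6.2316 m/s.
|v| = 6.2316 m/s.

6.23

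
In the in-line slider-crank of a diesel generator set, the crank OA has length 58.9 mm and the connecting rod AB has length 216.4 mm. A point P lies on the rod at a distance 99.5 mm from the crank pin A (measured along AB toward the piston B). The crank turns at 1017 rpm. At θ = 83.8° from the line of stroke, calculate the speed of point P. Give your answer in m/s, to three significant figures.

6.33

ω = 106.5 rad/s.  Crank-pin speed |V_A| = rω = 6.2728 m/s, perpendicular to OA.
Rod angle: sinφ = −(r/L) sinθ ⇒ φ = -15.699°; ω_rod = −rω cosθ/√(L²−r²sin²θ) = -3.2519 rad/s.
V_P = V_A + ω_rod × AP, with AP = 0.0995 m along the rod.
Components: V_Px = −rω sinθ − a·ω_rod·sinφ = -6.3237 m/s;  V_Py = rω cosθ + a·ω_rod·cosφ = +0.36597 m/s.
|V_P| = √(V_Px² + V_Py²) = 6.3343 m/s.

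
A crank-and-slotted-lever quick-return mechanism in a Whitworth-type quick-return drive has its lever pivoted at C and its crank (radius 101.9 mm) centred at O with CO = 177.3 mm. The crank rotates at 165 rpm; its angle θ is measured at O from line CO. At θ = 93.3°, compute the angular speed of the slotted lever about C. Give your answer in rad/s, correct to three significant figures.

4.06

ω = 17.28 rad/s (from 165 rpm).
Crank pin A relative to C: A = (d + r cosθ, r sinθ); lever angle φ = atan2(r sinθ, d + r cosθ).
Differentiating tanφ: φ̇ = rω(d cosθ + r)/(d² + r² + 2dr cosθ).
d² + r² + 2dr cosθ = |CA|² = 0.0397389 m²;  d cosθ + r = +0.091694 m.
|ω_lever| = |0.1019·17.28·+0.091694| / 0.0397389 = 4.0627 rad/s.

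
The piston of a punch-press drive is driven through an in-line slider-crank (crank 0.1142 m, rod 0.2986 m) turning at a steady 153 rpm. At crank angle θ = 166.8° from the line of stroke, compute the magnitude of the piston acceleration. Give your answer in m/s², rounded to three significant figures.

ω = 2π·153/60 = 16.02 rad/s
x(θ) = r cosθ + √(L² − r² sin²θ); with ω constant, a = ω²·d²x/dθ².
d²x/dθ² = −r cosθ − r²(cos2θ)/√u − r⁴ sin²2θ/(4u^{3/2}),  u = L² − r² sin²θ = 0.0884819 m².
Substituting r = 0.1142 m, L = 0.2986 m, θ = 166.8°: d²x/dθ² = +0.071592 m.
a = ω²·d²x/dθ² = (16.02)²·(+0.071592) = +18.378 m/s²;  |a| = 18.378 m/s².

18.4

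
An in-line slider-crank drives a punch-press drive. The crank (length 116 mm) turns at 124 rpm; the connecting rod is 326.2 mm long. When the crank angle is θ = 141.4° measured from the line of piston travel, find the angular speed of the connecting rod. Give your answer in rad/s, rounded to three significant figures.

3.70

ω = 12.99 rad/s (converted from 124 rpm).
The rod makes angle φ with the slider axis where L sinφ = r sinθ; differentiating, L cosφ·φ̇ = r ω cosθ.
L cosφ = √(L² − r² sin²θ) = 0.31807 m.
|ω_rod| = r ω |cosθ| / √(L² − r² sin²θ) = 0.116·12.99·0.78152/0.31807 = 3.701 rad/s.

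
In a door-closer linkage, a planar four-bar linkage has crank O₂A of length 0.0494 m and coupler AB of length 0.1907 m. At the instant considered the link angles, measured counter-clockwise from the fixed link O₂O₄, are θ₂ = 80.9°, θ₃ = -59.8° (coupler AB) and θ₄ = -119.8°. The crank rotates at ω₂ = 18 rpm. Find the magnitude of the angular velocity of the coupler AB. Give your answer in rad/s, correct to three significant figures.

ω₂ = 1.885 rad/s (from 18 rpm).
Differentiating the loop-closure r₂e^{iθ₂}+r₃e^{iθ₃}=r₁+r₄e^{iθ₄} gives r₂ω₂e^{iθ₂}+r₃ω₃e^{iθ₃}=r₄ω₄e^{iθ₄}.
Eliminating the other unknown: ω₃ = r₂ω₂ sin(θ₄−θ₂) / [r₃ sin(θ₃−θ₄)].
Numerator sine = +0.35347; denominator sine = +0.86603.
Result = 0.0494·1.885·(+0.35347) / (0.1907·(+0.86603)) = +0.1993 rad/s; magnitude 0.1993 rad/s.

0.199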